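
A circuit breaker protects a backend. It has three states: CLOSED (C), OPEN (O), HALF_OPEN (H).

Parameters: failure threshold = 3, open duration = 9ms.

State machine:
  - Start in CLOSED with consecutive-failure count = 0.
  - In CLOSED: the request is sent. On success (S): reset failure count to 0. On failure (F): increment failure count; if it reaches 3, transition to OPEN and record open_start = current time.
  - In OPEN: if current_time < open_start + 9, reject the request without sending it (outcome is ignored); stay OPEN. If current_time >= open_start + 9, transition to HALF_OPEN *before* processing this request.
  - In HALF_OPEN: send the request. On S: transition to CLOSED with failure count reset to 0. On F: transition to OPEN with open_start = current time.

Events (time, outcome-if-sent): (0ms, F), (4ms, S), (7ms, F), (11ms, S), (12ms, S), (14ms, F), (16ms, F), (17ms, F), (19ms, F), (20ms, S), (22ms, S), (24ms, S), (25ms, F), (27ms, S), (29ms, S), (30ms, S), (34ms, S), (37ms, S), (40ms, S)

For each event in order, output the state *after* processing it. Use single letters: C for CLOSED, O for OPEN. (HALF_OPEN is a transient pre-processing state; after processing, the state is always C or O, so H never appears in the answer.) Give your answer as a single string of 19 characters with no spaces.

Answer: CCCCCCCOOOOOOCCCCCC

Derivation:
State after each event:
  event#1 t=0ms outcome=F: state=CLOSED
  event#2 t=4ms outcome=S: state=CLOSED
  event#3 t=7ms outcome=F: state=CLOSED
  event#4 t=11ms outcome=S: state=CLOSED
  event#5 t=12ms outcome=S: state=CLOSED
  event#6 t=14ms outcome=F: state=CLOSED
  event#7 t=16ms outcome=F: state=CLOSED
  event#8 t=17ms outcome=F: state=OPEN
  event#9 t=19ms outcome=F: state=OPEN
  event#10 t=20ms outcome=S: state=OPEN
  event#11 t=22ms outcome=S: state=OPEN
  event#12 t=24ms outcome=S: state=OPEN
  event#13 t=25ms outcome=F: state=OPEN
  event#14 t=27ms outcome=S: state=CLOSED
  event#15 t=29ms outcome=S: state=CLOSED
  event#16 t=30ms outcome=S: state=CLOSED
  event#17 t=34ms outcome=S: state=CLOSED
  event#18 t=37ms outcome=S: state=CLOSED
  event#19 t=40ms outcome=S: state=CLOSED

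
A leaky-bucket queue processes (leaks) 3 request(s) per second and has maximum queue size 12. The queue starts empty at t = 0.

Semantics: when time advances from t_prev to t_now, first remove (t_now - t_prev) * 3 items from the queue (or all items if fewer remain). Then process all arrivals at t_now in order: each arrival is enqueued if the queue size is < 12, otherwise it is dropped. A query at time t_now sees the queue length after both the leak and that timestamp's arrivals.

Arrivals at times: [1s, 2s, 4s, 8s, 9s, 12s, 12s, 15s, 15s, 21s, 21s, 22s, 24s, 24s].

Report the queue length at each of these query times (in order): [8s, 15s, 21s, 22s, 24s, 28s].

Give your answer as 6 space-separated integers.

Answer: 1 2 2 1 2 0

Derivation:
Queue lengths at query times:
  query t=8s: backlog = 1
  query t=15s: backlog = 2
  query t=21s: backlog = 2
  query t=22s: backlog = 1
  query t=24s: backlog = 2
  query t=28s: backlog = 0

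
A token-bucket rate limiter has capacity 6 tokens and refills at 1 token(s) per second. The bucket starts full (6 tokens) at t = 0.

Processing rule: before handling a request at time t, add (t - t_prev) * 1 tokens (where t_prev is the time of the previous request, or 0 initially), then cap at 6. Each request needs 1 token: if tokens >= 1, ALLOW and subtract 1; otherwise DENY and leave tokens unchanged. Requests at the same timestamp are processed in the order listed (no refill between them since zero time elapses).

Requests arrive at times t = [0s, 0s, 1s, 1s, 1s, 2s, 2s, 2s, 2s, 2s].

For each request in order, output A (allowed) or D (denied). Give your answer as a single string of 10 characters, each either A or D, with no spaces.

Simulating step by step:
  req#1 t=0s: ALLOW
  req#2 t=0s: ALLOW
  req#3 t=1s: ALLOW
  req#4 t=1s: ALLOW
  req#5 t=1s: ALLOW
  req#6 t=2s: ALLOW
  req#7 t=2s: ALLOW
  req#8 t=2s: ALLOW
  req#9 t=2s: DENY
  req#10 t=2s: DENY

Answer: AAAAAAAADD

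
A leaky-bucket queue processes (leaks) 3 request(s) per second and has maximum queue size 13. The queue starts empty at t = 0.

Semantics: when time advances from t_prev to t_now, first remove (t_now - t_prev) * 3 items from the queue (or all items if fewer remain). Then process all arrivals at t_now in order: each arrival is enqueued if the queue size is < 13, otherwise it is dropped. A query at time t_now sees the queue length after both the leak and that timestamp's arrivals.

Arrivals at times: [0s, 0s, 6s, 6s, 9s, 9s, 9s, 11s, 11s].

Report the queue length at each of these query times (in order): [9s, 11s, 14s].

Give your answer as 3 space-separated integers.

Answer: 3 2 0

Derivation:
Queue lengths at query times:
  query t=9s: backlog = 3
  query t=11s: backlog = 2
  query t=14s: backlog = 0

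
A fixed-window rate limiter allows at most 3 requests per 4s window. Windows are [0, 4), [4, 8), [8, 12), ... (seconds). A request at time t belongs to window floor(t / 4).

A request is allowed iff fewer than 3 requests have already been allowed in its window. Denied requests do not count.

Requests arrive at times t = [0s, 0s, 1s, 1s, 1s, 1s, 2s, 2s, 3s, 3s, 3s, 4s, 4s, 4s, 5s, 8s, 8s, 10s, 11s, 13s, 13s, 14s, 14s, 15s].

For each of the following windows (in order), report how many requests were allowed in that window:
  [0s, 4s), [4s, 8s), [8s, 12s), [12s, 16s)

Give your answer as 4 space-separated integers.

Processing requests:
  req#1 t=0s (window 0): ALLOW
  req#2 t=0s (window 0): ALLOW
  req#3 t=1s (window 0): ALLOW
  req#4 t=1s (window 0): DENY
  req#5 t=1s (window 0): DENY
  req#6 t=1s (window 0): DENY
  req#7 t=2s (window 0): DENY
  req#8 t=2s (window 0): DENY
  req#9 t=3s (window 0): DENY
  req#10 t=3s (window 0): DENY
  req#11 t=3s (window 0): DENY
  req#12 t=4s (window 1): ALLOW
  req#13 t=4s (window 1): ALLOW
  req#14 t=4s (window 1): ALLOW
  req#15 t=5s (window 1): DENY
  req#16 t=8s (window 2): ALLOW
  req#17 t=8s (window 2): ALLOW
  req#18 t=10s (window 2): ALLOW
  req#19 t=11s (window 2): DENY
  req#20 t=13s (window 3): ALLOW
  req#21 t=13s (window 3): ALLOW
  req#22 t=14s (window 3): ALLOW
  req#23 t=14s (window 3): DENY
  req#24 t=15s (window 3): DENY

Allowed counts by window: 3 3 3 3

Answer: 3 3 3 3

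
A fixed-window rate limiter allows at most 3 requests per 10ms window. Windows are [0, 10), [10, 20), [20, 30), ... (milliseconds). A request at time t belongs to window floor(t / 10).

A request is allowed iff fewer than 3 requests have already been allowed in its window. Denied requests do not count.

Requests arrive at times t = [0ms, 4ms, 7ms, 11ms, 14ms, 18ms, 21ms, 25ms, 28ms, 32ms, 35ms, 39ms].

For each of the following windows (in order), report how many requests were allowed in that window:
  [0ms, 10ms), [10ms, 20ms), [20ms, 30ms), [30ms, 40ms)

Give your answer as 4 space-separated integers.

Processing requests:
  req#1 t=0ms (window 0): ALLOW
  req#2 t=4ms (window 0): ALLOW
  req#3 t=7ms (window 0): ALLOW
  req#4 t=11ms (window 1): ALLOW
  req#5 t=14ms (window 1): ALLOW
  req#6 t=18ms (window 1): ALLOW
  req#7 t=21ms (window 2): ALLOW
  req#8 t=25ms (window 2): ALLOW
  req#9 t=28ms (window 2): ALLOW
  req#10 t=32ms (window 3): ALLOW
  req#11 t=35ms (window 3): ALLOW
  req#12 t=39ms (window 3): ALLOW

Allowed counts by window: 3 3 3 3

Answer: 3 3 3 3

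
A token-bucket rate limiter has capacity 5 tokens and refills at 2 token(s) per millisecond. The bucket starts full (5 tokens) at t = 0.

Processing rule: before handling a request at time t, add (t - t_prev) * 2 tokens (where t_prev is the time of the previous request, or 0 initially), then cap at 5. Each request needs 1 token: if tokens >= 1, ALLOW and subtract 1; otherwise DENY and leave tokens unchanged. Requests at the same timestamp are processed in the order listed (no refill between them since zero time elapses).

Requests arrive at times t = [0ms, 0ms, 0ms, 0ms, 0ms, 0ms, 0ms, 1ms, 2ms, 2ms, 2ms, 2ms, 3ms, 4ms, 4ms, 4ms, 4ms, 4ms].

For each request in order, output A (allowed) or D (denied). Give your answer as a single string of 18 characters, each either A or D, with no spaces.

Answer: AAAAADDAAAADAAAADD

Derivation:
Simulating step by step:
  req#1 t=0ms: ALLOW
  req#2 t=0ms: ALLOW
  req#3 t=0ms: ALLOW
  req#4 t=0ms: ALLOW
  req#5 t=0ms: ALLOW
  req#6 t=0ms: DENY
  req#7 t=0ms: DENY
  req#8 t=1ms: ALLOW
  req#9 t=2ms: ALLOW
  req#10 t=2ms: ALLOW
  req#11 t=2ms: ALLOW
  req#12 t=2ms: DENY
  req#13 t=3ms: ALLOW
  req#14 t=4ms: ALLOW
  req#15 t=4ms: ALLOW
  req#16 t=4ms: ALLOW
  req#17 t=4ms: DENY
  req#18 t=4ms: DENY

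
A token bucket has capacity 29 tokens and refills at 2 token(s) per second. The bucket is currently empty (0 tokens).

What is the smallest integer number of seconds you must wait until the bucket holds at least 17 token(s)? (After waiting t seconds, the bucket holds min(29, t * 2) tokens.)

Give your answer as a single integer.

Need t * 2 >= 17, so t >= 17/2.
Smallest integer t = ceil(17/2) = 9.

Answer: 9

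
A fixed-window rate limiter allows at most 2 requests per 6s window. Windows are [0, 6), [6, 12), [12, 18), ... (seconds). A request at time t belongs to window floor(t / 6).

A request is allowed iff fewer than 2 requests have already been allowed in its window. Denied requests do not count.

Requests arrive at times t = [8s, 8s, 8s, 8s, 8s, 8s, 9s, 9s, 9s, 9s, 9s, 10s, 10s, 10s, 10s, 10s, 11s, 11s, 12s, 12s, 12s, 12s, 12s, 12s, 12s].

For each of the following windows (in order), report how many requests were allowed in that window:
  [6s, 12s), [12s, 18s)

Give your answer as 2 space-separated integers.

Answer: 2 2

Derivation:
Processing requests:
  req#1 t=8s (window 1): ALLOW
  req#2 t=8s (window 1): ALLOW
  req#3 t=8s (window 1): DENY
  req#4 t=8s (window 1): DENY
  req#5 t=8s (window 1): DENY
  req#6 t=8s (window 1): DENY
  req#7 t=9s (window 1): DENY
  req#8 t=9s (window 1): DENY
  req#9 t=9s (window 1): DENY
  req#10 t=9s (window 1): DENY
  req#11 t=9s (window 1): DENY
  req#12 t=10s (window 1): DENY
  req#13 t=10s (window 1): DENY
  req#14 t=10s (window 1): DENY
  req#15 t=10s (window 1): DENY
  req#16 t=10s (window 1): DENY
  req#17 t=11s (window 1): DENY
  req#18 t=11s (window 1): DENY
  req#19 t=12s (window 2): ALLOW
  req#20 t=12s (window 2): ALLOW
  req#21 t=12s (window 2): DENY
  req#22 t=12s (window 2): DENY
  req#23 t=12s (window 2): DENY
  req#24 t=12s (window 2): DENY
  req#25 t=12s (window 2): DENY

Allowed counts by window: 2 2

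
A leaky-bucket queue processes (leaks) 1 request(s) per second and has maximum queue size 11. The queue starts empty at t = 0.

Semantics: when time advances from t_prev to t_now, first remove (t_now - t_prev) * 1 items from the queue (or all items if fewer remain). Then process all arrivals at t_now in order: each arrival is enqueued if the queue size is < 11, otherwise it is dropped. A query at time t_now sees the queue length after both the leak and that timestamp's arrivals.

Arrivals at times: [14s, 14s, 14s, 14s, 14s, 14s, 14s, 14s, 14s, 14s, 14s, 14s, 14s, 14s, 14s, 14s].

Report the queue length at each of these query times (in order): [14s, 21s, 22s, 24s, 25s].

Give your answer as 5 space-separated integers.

Answer: 11 4 3 1 0

Derivation:
Queue lengths at query times:
  query t=14s: backlog = 11
  query t=21s: backlog = 4
  query t=22s: backlog = 3
  query t=24s: backlog = 1
  query t=25s: backlog = 0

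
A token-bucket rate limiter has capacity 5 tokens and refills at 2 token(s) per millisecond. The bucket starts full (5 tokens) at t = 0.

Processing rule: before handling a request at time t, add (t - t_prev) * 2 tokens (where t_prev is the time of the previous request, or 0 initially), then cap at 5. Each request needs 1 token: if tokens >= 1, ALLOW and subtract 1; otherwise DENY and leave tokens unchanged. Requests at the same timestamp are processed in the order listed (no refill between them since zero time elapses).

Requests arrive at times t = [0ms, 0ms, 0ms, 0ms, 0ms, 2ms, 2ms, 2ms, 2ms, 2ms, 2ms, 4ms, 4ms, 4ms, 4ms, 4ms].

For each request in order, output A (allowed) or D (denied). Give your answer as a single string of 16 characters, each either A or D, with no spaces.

Answer: AAAAAAAAADDAAAAD

Derivation:
Simulating step by step:
  req#1 t=0ms: ALLOW
  req#2 t=0ms: ALLOW
  req#3 t=0ms: ALLOW
  req#4 t=0ms: ALLOW
  req#5 t=0ms: ALLOW
  req#6 t=2ms: ALLOW
  req#7 t=2ms: ALLOW
  req#8 t=2ms: ALLOW
  req#9 t=2ms: ALLOW
  req#10 t=2ms: DENY
  req#11 t=2ms: DENY
  req#12 t=4ms: ALLOW
  req#13 t=4ms: ALLOW
  req#14 t=4ms: ALLOW
  req#15 t=4ms: ALLOW
  req#16 t=4ms: DENY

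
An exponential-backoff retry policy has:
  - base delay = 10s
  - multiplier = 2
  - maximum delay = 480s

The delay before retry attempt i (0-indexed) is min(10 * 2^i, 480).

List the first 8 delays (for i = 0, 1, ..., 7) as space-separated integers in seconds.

Computing each delay:
  i=0: min(10*2^0, 480) = 10
  i=1: min(10*2^1, 480) = 20
  i=2: min(10*2^2, 480) = 40
  i=3: min(10*2^3, 480) = 80
  i=4: min(10*2^4, 480) = 160
  i=5: min(10*2^5, 480) = 320
  i=6: min(10*2^6, 480) = 480
  i=7: min(10*2^7, 480) = 480

Answer: 10 20 40 80 160 320 480 480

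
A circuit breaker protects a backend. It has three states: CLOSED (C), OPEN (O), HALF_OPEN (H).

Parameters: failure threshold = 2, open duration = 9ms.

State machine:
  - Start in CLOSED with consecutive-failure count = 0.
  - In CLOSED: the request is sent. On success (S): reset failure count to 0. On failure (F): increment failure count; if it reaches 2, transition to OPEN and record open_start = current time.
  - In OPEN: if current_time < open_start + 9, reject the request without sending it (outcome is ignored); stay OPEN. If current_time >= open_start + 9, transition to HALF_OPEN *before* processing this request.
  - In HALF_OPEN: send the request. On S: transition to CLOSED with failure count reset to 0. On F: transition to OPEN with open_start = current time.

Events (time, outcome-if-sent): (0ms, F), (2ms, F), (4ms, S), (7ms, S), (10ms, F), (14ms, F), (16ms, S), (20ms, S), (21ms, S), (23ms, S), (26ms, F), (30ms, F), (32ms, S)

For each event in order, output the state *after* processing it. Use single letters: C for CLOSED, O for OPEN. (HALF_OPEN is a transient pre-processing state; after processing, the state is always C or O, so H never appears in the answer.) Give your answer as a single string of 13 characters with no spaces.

Answer: COOOOOOOOCCOO

Derivation:
State after each event:
  event#1 t=0ms outcome=F: state=CLOSED
  event#2 t=2ms outcome=F: state=OPEN
  event#3 t=4ms outcome=S: state=OPEN
  event#4 t=7ms outcome=S: state=OPEN
  event#5 t=10ms outcome=F: state=OPEN
  event#6 t=14ms outcome=F: state=OPEN
  event#7 t=16ms outcome=S: state=OPEN
  event#8 t=20ms outcome=S: state=OPEN
  event#9 t=21ms outcome=S: state=OPEN
  event#10 t=23ms outcome=S: state=CLOSED
  event#11 t=26ms outcome=F: state=CLOSED
  event#12 t=30ms outcome=F: state=OPEN
  event#13 t=32ms outcome=S: state=OPEN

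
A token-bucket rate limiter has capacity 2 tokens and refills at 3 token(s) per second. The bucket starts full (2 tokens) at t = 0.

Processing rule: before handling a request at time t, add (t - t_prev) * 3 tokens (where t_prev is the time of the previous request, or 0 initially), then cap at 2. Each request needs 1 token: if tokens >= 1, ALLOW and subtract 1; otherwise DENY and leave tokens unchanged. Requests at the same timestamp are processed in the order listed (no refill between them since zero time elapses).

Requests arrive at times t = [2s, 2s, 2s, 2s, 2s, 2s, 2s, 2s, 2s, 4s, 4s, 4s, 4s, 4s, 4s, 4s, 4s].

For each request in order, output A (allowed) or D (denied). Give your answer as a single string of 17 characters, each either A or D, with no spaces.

Answer: AADDDDDDDAADDDDDD

Derivation:
Simulating step by step:
  req#1 t=2s: ALLOW
  req#2 t=2s: ALLOW
  req#3 t=2s: DENY
  req#4 t=2s: DENY
  req#5 t=2s: DENY
  req#6 t=2s: DENY
  req#7 t=2s: DENY
  req#8 t=2s: DENY
  req#9 t=2s: DENY
  req#10 t=4s: ALLOW
  req#11 t=4s: ALLOW
  req#12 t=4s: DENY
  req#13 t=4s: DENY
  req#14 t=4s: DENY
  req#15 t=4s: DENY
  req#16 t=4s: DENY
  req#17 t=4s: DENY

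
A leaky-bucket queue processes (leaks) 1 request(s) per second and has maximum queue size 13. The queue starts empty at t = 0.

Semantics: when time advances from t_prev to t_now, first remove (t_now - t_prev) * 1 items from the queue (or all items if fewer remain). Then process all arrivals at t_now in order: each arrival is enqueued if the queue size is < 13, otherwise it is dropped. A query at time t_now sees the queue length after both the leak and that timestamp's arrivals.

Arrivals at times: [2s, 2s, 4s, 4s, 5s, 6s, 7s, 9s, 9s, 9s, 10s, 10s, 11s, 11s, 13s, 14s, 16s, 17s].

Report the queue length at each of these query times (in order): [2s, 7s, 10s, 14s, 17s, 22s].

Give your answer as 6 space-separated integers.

Answer: 2 2 4 4 3 0

Derivation:
Queue lengths at query times:
  query t=2s: backlog = 2
  query t=7s: backlog = 2
  query t=10s: backlog = 4
  query t=14s: backlog = 4
  query t=17s: backlog = 3
  query t=22s: backlog = 0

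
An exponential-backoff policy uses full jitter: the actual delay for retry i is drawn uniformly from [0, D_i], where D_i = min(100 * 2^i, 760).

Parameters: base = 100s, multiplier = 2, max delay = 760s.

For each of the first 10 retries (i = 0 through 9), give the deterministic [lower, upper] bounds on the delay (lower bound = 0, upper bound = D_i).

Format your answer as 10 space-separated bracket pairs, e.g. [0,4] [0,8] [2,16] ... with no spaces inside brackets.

Answer: [0,100] [0,200] [0,400] [0,760] [0,760] [0,760] [0,760] [0,760] [0,760] [0,760]

Derivation:
Computing bounds per retry:
  i=0: D_i=min(100*2^0,760)=100, bounds=[0,100]
  i=1: D_i=min(100*2^1,760)=200, bounds=[0,200]
  i=2: D_i=min(100*2^2,760)=400, bounds=[0,400]
  i=3: D_i=min(100*2^3,760)=760, bounds=[0,760]
  i=4: D_i=min(100*2^4,760)=760, bounds=[0,760]
  i=5: D_i=min(100*2^5,760)=760, bounds=[0,760]
  i=6: D_i=min(100*2^6,760)=760, bounds=[0,760]
  i=7: D_i=min(100*2^7,760)=760, bounds=[0,760]
  i=8: D_i=min(100*2^8,760)=760, bounds=[0,760]
  i=9: D_i=min(100*2^9,760)=760, bounds=[0,760]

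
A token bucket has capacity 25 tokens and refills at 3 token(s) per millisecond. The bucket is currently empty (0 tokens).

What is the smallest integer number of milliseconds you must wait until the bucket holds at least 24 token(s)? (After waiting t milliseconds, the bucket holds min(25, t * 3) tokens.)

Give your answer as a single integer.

Answer: 8

Derivation:
Need t * 3 >= 24, so t >= 24/3.
Smallest integer t = ceil(24/3) = 8.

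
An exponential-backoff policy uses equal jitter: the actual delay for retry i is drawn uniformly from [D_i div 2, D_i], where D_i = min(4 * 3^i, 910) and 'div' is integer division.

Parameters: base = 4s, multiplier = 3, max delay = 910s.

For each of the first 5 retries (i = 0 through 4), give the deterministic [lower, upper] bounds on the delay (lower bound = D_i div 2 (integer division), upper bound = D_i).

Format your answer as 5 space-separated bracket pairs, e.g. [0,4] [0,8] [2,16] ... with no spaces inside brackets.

Computing bounds per retry:
  i=0: D_i=min(4*3^0,910)=4, bounds=[2,4]
  i=1: D_i=min(4*3^1,910)=12, bounds=[6,12]
  i=2: D_i=min(4*3^2,910)=36, bounds=[18,36]
  i=3: D_i=min(4*3^3,910)=108, bounds=[54,108]
  i=4: D_i=min(4*3^4,910)=324, bounds=[162,324]

Answer: [2,4] [6,12] [18,36] [54,108] [162,324]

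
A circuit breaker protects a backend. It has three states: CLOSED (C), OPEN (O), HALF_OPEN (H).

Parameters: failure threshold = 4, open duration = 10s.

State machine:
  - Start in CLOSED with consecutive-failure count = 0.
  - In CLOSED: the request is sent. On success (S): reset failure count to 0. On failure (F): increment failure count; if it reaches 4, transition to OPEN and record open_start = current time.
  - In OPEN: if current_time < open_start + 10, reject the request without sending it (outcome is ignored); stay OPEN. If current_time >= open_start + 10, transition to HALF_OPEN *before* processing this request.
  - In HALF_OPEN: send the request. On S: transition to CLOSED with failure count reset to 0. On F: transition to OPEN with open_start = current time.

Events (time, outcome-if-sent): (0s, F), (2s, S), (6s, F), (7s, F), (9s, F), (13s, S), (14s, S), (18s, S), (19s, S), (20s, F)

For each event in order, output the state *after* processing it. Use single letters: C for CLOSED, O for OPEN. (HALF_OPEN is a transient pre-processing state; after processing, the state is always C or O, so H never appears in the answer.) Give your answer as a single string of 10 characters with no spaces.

State after each event:
  event#1 t=0s outcome=F: state=CLOSED
  event#2 t=2s outcome=S: state=CLOSED
  event#3 t=6s outcome=F: state=CLOSED
  event#4 t=7s outcome=F: state=CLOSED
  event#5 t=9s outcome=F: state=CLOSED
  event#6 t=13s outcome=S: state=CLOSED
  event#7 t=14s outcome=S: state=CLOSED
  event#8 t=18s outcome=S: state=CLOSED
  event#9 t=19s outcome=S: state=CLOSED
  event#10 t=20s outcome=F: state=CLOSED

Answer: CCCCCCCCCC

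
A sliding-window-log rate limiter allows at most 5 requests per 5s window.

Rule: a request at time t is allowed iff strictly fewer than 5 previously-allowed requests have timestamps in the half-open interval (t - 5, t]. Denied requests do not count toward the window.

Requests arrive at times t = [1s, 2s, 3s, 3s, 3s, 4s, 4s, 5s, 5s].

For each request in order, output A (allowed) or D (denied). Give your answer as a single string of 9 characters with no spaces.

Answer: AAAAADDDD

Derivation:
Tracking allowed requests in the window:
  req#1 t=1s: ALLOW
  req#2 t=2s: ALLOW
  req#3 t=3s: ALLOW
  req#4 t=3s: ALLOW
  req#5 t=3s: ALLOW
  req#6 t=4s: DENY
  req#7 t=4s: DENY
  req#8 t=5s: DENY
  req#9 t=5s: DENY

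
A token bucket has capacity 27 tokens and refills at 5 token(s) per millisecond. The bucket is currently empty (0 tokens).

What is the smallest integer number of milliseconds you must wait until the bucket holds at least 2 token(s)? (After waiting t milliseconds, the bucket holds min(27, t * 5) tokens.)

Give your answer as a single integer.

Answer: 1

Derivation:
Need t * 5 >= 2, so t >= 2/5.
Smallest integer t = ceil(2/5) = 1.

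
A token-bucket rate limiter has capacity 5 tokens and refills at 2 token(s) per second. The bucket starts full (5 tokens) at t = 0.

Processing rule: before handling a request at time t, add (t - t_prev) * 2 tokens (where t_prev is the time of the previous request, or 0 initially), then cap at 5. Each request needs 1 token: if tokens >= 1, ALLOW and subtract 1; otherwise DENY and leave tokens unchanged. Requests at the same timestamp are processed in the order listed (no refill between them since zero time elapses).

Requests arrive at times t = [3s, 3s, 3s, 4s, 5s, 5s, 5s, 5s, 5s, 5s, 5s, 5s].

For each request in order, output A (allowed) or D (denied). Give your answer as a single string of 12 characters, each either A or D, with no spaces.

Answer: AAAAAAAAADDD

Derivation:
Simulating step by step:
  req#1 t=3s: ALLOW
  req#2 t=3s: ALLOW
  req#3 t=3s: ALLOW
  req#4 t=4s: ALLOW
  req#5 t=5s: ALLOW
  req#6 t=5s: ALLOW
  req#7 t=5s: ALLOW
  req#8 t=5s: ALLOW
  req#9 t=5s: ALLOW
  req#10 t=5s: DENY
  req#11 t=5s: DENY
  req#12 t=5s: DENY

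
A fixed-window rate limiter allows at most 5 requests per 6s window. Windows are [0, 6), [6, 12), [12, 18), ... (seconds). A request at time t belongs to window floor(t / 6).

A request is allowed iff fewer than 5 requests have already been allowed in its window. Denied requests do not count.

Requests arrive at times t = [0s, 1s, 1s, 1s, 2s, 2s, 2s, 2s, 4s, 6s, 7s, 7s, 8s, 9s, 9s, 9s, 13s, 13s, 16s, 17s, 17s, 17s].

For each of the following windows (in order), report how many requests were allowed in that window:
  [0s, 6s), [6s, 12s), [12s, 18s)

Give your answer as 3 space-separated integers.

Processing requests:
  req#1 t=0s (window 0): ALLOW
  req#2 t=1s (window 0): ALLOW
  req#3 t=1s (window 0): ALLOW
  req#4 t=1s (window 0): ALLOW
  req#5 t=2s (window 0): ALLOW
  req#6 t=2s (window 0): DENY
  req#7 t=2s (window 0): DENY
  req#8 t=2s (window 0): DENY
  req#9 t=4s (window 0): DENY
  req#10 t=6s (window 1): ALLOW
  req#11 t=7s (window 1): ALLOW
  req#12 t=7s (window 1): ALLOW
  req#13 t=8s (window 1): ALLOW
  req#14 t=9s (window 1): ALLOW
  req#15 t=9s (window 1): DENY
  req#16 t=9s (window 1): DENY
  req#17 t=13s (window 2): ALLOW
  req#18 t=13s (window 2): ALLOW
  req#19 t=16s (window 2): ALLOW
  req#20 t=17s (window 2): ALLOW
  req#21 t=17s (window 2): ALLOW
  req#22 t=17s (window 2): DENY

Allowed counts by window: 5 5 5

Answer: 5 5 5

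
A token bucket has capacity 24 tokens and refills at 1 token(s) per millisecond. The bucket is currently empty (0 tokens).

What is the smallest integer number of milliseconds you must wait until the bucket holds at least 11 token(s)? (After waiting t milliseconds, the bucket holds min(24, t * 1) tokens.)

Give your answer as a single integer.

Answer: 11

Derivation:
Need t * 1 >= 11, so t >= 11/1.
Smallest integer t = ceil(11/1) = 11.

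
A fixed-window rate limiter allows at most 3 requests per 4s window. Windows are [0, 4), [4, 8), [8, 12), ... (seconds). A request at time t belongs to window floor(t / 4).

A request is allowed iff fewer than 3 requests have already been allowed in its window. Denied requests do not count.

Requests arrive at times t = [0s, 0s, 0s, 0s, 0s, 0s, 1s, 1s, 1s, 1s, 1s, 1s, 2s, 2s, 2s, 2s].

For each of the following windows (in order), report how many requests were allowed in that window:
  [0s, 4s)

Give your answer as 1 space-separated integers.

Processing requests:
  req#1 t=0s (window 0): ALLOW
  req#2 t=0s (window 0): ALLOW
  req#3 t=0s (window 0): ALLOW
  req#4 t=0s (window 0): DENY
  req#5 t=0s (window 0): DENY
  req#6 t=0s (window 0): DENY
  req#7 t=1s (window 0): DENY
  req#8 t=1s (window 0): DENY
  req#9 t=1s (window 0): DENY
  req#10 t=1s (window 0): DENY
  req#11 t=1s (window 0): DENY
  req#12 t=1s (window 0): DENY
  req#13 t=2s (window 0): DENY
  req#14 t=2s (window 0): DENY
  req#15 t=2s (window 0): DENY
  req#16 t=2s (window 0): DENY

Allowed counts by window: 3

Answer: 3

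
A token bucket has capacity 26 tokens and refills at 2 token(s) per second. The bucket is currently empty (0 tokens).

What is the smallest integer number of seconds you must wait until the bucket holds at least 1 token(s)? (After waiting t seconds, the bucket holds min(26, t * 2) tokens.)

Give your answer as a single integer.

Need t * 2 >= 1, so t >= 1/2.
Smallest integer t = ceil(1/2) = 1.

Answer: 1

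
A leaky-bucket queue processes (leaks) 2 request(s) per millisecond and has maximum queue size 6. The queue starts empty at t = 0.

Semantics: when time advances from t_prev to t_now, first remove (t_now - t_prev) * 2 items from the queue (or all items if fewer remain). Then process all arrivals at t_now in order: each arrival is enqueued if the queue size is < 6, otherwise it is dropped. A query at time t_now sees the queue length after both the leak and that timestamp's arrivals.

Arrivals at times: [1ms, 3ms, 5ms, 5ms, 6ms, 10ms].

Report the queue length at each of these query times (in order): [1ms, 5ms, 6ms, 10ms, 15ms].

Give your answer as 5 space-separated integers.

Queue lengths at query times:
  query t=1ms: backlog = 1
  query t=5ms: backlog = 2
  query t=6ms: backlog = 1
  query t=10ms: backlog = 1
  query t=15ms: backlog = 0

Answer: 1 2 1 1 0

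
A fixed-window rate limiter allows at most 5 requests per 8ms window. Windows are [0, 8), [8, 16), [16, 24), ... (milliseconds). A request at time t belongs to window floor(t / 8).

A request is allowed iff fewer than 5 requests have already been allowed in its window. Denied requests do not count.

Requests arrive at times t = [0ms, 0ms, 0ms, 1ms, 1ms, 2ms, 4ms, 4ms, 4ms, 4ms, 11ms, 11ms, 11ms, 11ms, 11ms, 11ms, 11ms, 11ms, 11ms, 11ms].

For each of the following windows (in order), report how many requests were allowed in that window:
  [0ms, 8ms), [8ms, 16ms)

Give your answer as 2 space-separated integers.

Answer: 5 5

Derivation:
Processing requests:
  req#1 t=0ms (window 0): ALLOW
  req#2 t=0ms (window 0): ALLOW
  req#3 t=0ms (window 0): ALLOW
  req#4 t=1ms (window 0): ALLOW
  req#5 t=1ms (window 0): ALLOW
  req#6 t=2ms (window 0): DENY
  req#7 t=4ms (window 0): DENY
  req#8 t=4ms (window 0): DENY
  req#9 t=4ms (window 0): DENY
  req#10 t=4ms (window 0): DENY
  req#11 t=11ms (window 1): ALLOW
  req#12 t=11ms (window 1): ALLOW
  req#13 t=11ms (window 1): ALLOW
  req#14 t=11ms (window 1): ALLOW
  req#15 t=11ms (window 1): ALLOW
  req#16 t=11ms (window 1): DENY
  req#17 t=11ms (window 1): DENY
  req#18 t=11ms (window 1): DENY
  req#19 t=11ms (window 1): DENY
  req#20 t=11ms (window 1): DENY

Allowed counts by window: 5 5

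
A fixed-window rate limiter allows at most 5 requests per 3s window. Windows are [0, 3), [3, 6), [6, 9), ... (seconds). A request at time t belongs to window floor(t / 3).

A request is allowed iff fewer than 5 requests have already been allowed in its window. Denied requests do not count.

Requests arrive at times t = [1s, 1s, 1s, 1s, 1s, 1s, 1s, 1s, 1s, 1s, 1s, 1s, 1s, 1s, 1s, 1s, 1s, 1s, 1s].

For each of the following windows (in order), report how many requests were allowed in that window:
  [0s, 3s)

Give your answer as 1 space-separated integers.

Answer: 5

Derivation:
Processing requests:
  req#1 t=1s (window 0): ALLOW
  req#2 t=1s (window 0): ALLOW
  req#3 t=1s (window 0): ALLOW
  req#4 t=1s (window 0): ALLOW
  req#5 t=1s (window 0): ALLOW
  req#6 t=1s (window 0): DENY
  req#7 t=1s (window 0): DENY
  req#8 t=1s (window 0): DENY
  req#9 t=1s (window 0): DENY
  req#10 t=1s (window 0): DENY
  req#11 t=1s (window 0): DENY
  req#12 t=1s (window 0): DENY
  req#13 t=1s (window 0): DENY
  req#14 t=1s (window 0): DENY
  req#15 t=1s (window 0): DENY
  req#16 t=1s (window 0): DENY
  req#17 t=1s (window 0): DENY
  req#18 t=1s (window 0): DENY
  req#19 t=1s (window 0): DENY

Allowed counts by window: 5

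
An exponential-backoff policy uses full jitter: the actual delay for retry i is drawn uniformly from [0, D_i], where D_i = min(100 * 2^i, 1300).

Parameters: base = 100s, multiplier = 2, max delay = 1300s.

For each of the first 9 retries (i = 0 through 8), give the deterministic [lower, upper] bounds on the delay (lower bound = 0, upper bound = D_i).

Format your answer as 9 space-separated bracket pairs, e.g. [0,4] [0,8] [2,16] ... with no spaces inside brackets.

Answer: [0,100] [0,200] [0,400] [0,800] [0,1300] [0,1300] [0,1300] [0,1300] [0,1300]

Derivation:
Computing bounds per retry:
  i=0: D_i=min(100*2^0,1300)=100, bounds=[0,100]
  i=1: D_i=min(100*2^1,1300)=200, bounds=[0,200]
  i=2: D_i=min(100*2^2,1300)=400, bounds=[0,400]
  i=3: D_i=min(100*2^3,1300)=800, bounds=[0,800]
  i=4: D_i=min(100*2^4,1300)=1300, bounds=[0,1300]
  i=5: D_i=min(100*2^5,1300)=1300, bounds=[0,1300]
  i=6: D_i=min(100*2^6,1300)=1300, bounds=[0,1300]
  i=7: D_i=min(100*2^7,1300)=1300, bounds=[0,1300]
  i=8: D_i=min(100*2^8,1300)=1300, bounds=[0,1300]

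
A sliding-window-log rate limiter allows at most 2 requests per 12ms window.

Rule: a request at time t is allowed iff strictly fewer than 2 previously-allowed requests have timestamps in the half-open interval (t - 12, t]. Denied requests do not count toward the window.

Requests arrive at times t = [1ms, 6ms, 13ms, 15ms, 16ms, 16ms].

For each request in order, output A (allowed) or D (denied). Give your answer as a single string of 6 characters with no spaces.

Answer: AAADDD

Derivation:
Tracking allowed requests in the window:
  req#1 t=1ms: ALLOW
  req#2 t=6ms: ALLOW
  req#3 t=13ms: ALLOW
  req#4 t=15ms: DENY
  req#5 t=16ms: DENY
  req#6 t=16ms: DENY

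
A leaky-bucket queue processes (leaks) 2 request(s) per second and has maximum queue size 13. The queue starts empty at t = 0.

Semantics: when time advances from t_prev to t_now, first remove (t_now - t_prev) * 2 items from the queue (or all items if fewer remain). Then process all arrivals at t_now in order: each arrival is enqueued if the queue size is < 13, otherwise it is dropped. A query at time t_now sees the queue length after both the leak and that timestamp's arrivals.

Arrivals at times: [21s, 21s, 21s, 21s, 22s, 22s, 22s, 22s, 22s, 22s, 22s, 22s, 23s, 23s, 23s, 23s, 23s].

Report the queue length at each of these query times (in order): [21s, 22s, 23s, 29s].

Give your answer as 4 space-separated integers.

Queue lengths at query times:
  query t=21s: backlog = 4
  query t=22s: backlog = 10
  query t=23s: backlog = 13
  query t=29s: backlog = 1

Answer: 4 10 13 1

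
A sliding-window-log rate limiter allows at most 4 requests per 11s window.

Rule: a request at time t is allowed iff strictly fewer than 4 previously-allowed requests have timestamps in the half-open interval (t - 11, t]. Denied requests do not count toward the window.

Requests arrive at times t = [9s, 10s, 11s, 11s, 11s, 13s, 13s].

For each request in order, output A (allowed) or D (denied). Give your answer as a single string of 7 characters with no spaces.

Tracking allowed requests in the window:
  req#1 t=9s: ALLOW
  req#2 t=10s: ALLOW
  req#3 t=11s: ALLOW
  req#4 t=11s: ALLOW
  req#5 t=11s: DENY
  req#6 t=13s: DENY
  req#7 t=13s: DENY

Answer: AAAADDD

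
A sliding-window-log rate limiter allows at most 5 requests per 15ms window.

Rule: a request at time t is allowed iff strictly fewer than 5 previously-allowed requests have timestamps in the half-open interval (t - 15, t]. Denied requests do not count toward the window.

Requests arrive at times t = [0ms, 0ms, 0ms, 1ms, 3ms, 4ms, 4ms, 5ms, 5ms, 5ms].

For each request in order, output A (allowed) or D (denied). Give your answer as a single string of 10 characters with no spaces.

Answer: AAAAADDDDD

Derivation:
Tracking allowed requests in the window:
  req#1 t=0ms: ALLOW
  req#2 t=0ms: ALLOW
  req#3 t=0ms: ALLOW
  req#4 t=1ms: ALLOW
  req#5 t=3ms: ALLOW
  req#6 t=4ms: DENY
  req#7 t=4ms: DENY
  req#8 t=5ms: DENY
  req#9 t=5ms: DENY
  req#10 t=5ms: DENY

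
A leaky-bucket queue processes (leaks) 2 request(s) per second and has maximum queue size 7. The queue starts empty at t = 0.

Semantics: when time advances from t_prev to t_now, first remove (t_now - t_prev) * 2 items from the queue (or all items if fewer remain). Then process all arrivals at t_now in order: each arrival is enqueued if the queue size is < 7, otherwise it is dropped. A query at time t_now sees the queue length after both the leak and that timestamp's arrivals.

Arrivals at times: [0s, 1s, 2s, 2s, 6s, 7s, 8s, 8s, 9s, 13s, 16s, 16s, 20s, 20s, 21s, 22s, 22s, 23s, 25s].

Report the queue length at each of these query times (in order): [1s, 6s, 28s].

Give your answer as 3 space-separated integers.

Queue lengths at query times:
  query t=1s: backlog = 1
  query t=6s: backlog = 1
  query t=28s: backlog = 0

Answer: 1 1 0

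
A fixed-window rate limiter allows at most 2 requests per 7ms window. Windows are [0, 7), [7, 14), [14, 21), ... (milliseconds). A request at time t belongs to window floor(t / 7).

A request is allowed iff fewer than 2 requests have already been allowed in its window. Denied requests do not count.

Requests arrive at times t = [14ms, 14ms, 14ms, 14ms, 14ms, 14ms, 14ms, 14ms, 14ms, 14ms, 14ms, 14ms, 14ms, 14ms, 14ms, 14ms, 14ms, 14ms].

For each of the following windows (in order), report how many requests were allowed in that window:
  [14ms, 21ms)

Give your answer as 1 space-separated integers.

Processing requests:
  req#1 t=14ms (window 2): ALLOW
  req#2 t=14ms (window 2): ALLOW
  req#3 t=14ms (window 2): DENY
  req#4 t=14ms (window 2): DENY
  req#5 t=14ms (window 2): DENY
  req#6 t=14ms (window 2): DENY
  req#7 t=14ms (window 2): DENY
  req#8 t=14ms (window 2): DENY
  req#9 t=14ms (window 2): DENY
  req#10 t=14ms (window 2): DENY
  req#11 t=14ms (window 2): DENY
  req#12 t=14ms (window 2): DENY
  req#13 t=14ms (window 2): DENY
  req#14 t=14ms (window 2): DENY
  req#15 t=14ms (window 2): DENY
  req#16 t=14ms (window 2): DENY
  req#17 t=14ms (window 2): DENY
  req#18 t=14ms (window 2): DENY

Allowed counts by window: 2

Answer: 2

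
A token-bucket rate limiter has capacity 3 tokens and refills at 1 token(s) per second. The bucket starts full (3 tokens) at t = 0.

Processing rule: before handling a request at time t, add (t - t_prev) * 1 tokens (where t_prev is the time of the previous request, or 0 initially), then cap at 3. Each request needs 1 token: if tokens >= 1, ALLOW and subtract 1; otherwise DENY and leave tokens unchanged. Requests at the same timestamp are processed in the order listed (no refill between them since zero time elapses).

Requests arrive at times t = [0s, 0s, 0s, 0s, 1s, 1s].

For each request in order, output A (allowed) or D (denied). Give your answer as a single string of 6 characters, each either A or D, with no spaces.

Simulating step by step:
  req#1 t=0s: ALLOW
  req#2 t=0s: ALLOW
  req#3 t=0s: ALLOW
  req#4 t=0s: DENY
  req#5 t=1s: ALLOW
  req#6 t=1s: DENY

Answer: AAADAD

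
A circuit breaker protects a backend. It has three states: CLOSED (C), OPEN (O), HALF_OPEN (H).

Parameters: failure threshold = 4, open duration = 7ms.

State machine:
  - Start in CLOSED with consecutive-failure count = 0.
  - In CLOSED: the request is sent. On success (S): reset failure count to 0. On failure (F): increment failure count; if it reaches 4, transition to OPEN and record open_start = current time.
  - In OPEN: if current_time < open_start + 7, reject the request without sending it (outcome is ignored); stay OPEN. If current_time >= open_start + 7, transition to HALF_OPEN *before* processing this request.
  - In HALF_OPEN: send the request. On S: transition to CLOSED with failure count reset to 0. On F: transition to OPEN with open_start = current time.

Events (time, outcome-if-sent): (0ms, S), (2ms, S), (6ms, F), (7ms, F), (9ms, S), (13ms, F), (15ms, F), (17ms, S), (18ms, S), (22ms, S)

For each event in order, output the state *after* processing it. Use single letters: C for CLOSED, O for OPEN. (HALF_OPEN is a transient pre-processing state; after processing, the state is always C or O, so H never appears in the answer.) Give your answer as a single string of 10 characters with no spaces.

Answer: CCCCCCCCCC

Derivation:
State after each event:
  event#1 t=0ms outcome=S: state=CLOSED
  event#2 t=2ms outcome=S: state=CLOSED
  event#3 t=6ms outcome=F: state=CLOSED
  event#4 t=7ms outcome=F: state=CLOSED
  event#5 t=9ms outcome=S: state=CLOSED
  event#6 t=13ms outcome=F: state=CLOSED
  event#7 t=15ms outcome=F: state=CLOSED
  event#8 t=17ms outcome=S: state=CLOSED
  event#9 t=18ms outcome=S: state=CLOSED
  event#10 t=22ms outcome=S: state=CLOSED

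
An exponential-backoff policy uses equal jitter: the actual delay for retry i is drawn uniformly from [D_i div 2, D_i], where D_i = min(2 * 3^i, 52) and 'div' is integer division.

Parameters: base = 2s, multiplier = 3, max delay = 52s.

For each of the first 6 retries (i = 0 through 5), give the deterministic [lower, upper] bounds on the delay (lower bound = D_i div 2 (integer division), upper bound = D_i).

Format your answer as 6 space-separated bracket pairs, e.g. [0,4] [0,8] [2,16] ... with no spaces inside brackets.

Computing bounds per retry:
  i=0: D_i=min(2*3^0,52)=2, bounds=[1,2]
  i=1: D_i=min(2*3^1,52)=6, bounds=[3,6]
  i=2: D_i=min(2*3^2,52)=18, bounds=[9,18]
  i=3: D_i=min(2*3^3,52)=52, bounds=[26,52]
  i=4: D_i=min(2*3^4,52)=52, bounds=[26,52]
  i=5: D_i=min(2*3^5,52)=52, bounds=[26,52]

Answer: [1,2] [3,6] [9,18] [26,52] [26,52] [26,52]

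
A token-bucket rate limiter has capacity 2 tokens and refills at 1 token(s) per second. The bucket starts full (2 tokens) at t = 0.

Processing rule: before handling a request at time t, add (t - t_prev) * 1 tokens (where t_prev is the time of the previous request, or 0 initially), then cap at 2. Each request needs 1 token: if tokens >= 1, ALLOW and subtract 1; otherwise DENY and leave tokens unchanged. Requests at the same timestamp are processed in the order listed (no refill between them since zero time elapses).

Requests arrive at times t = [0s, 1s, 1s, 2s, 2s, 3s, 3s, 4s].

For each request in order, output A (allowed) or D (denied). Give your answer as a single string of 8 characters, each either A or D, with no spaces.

Answer: AAAADADA

Derivation:
Simulating step by step:
  req#1 t=0s: ALLOW
  req#2 t=1s: ALLOW
  req#3 t=1s: ALLOW
  req#4 t=2s: ALLOW
  req#5 t=2s: DENY
  req#6 t=3s: ALLOW
  req#7 t=3s: DENY
  req#8 t=4s: ALLOW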